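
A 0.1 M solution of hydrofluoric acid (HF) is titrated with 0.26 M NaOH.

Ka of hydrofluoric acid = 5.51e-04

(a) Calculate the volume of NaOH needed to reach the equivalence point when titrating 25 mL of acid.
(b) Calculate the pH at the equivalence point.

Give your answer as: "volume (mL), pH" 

moles acid = 0.1 × 25/1000 = 0.0025 mol; V_base = moles/0.26 × 1000 = 9.6 mL. At equivalence only the conjugate base is present: [A⁻] = 0.0025/0.035 = 7.2222e-02 M. Kb = Kw/Ka = 1.81e-11; [OH⁻] = √(Kb × [A⁻]) = 1.1449e-06; pOH = 5.94; pH = 14 - pOH = 8.06.

V = 9.6 mL, pH = 8.06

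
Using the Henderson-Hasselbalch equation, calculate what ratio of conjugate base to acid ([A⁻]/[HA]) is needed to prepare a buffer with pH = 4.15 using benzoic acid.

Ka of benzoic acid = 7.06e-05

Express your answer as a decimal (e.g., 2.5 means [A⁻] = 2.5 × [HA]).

pKa = -log(7.06e-05) = 4.1512. pH = pKa + log([A⁻]/[HA]), so log([A⁻]/[HA]) = pH − pKa = 4.15 − 4.1512 = -0.0012. [A⁻]/[HA] = 10^(-0.0012) = 0.997

[A⁻]/[HA] = 0.997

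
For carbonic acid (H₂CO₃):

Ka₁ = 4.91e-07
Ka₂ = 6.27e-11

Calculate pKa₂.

pKa₂ = -log(Ka₂) = -log(6.27e-11) = 10.20.

pK_{a2} = 10.20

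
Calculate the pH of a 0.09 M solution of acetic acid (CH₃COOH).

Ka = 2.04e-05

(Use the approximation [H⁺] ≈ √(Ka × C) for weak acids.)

[H⁺] = √(Ka × C) = √(2.04e-05 × 0.09) = 1.3550e-03. pH = -log(1.3550e-03)

pH = 2.87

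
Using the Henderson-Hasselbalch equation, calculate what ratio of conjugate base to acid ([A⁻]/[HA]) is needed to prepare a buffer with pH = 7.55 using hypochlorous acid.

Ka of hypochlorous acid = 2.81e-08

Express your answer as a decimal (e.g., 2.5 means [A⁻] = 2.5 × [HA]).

pKa = -log(2.81e-08) = 7.5513. pH = pKa + log([A⁻]/[HA]), so log([A⁻]/[HA]) = pH − pKa = 7.55 − 7.5513 = -0.0013. [A⁻]/[HA] = 10^(-0.0013) = 0.997

[A⁻]/[HA] = 0.997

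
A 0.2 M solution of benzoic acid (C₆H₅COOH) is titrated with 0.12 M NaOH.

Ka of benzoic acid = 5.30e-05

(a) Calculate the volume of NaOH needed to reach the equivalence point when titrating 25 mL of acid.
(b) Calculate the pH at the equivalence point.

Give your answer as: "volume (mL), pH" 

moles acid = 0.2 × 25/1000 = 0.005 mol; V_base = moles/0.12 × 1000 = 41.7 mL. At equivalence only the conjugate base is present: [A⁻] = 0.005/0.067 = 7.5000e-02 M. Kb = Kw/Ka = 1.89e-10; [OH⁻] = √(Kb × [A⁻]) = 3.7618e-06; pOH = 5.42; pH = 14 - pOH = 8.58.

V = 41.7 mL, pH = 8.58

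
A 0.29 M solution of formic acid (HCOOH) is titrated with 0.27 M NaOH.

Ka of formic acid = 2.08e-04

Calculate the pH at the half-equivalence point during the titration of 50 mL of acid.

At half-equivalence [HA] = [A⁻], so Henderson-Hasselbalch gives pH = pKa = -log(2.08e-04) = 3.68.

pH = pKa = 3.68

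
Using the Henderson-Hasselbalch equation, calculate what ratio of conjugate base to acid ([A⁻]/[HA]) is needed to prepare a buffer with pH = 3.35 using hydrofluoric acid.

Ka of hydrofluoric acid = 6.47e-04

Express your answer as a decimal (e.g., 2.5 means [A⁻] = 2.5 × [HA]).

pKa = -log(6.47e-04) = 3.1891. pH = pKa + log([A⁻]/[HA]), so log([A⁻]/[HA]) = pH − pKa = 3.35 − 3.1891 = 0.1609. [A⁻]/[HA] = 10^(0.1609) = 1.45

[A⁻]/[HA] = 1.45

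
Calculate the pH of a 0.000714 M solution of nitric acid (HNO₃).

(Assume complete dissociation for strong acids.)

[H⁺] = 0.000714 M for strong acid. pH = -log[H⁺] = -log(0.000714)

pH = 3.15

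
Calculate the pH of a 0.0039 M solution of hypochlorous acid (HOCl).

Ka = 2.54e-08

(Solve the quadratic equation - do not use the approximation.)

x² + Ka×x - Ka×C = 0. Using quadratic formula: [H⁺] = 9.9402e-06

pH = 5.00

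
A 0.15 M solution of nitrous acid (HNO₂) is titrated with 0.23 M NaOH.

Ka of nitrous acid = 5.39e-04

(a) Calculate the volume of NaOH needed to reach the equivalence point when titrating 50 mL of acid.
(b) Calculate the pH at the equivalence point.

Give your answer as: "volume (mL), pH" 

moles acid = 0.15 × 50/1000 = 0.0075 mol; V_base = moles/0.23 × 1000 = 32.6 mL. At equivalence only the conjugate base is present: [A⁻] = 0.0075/0.083 = 9.0789e-02 M. Kb = Kw/Ka = 1.86e-11; [OH⁻] = √(Kb × [A⁻]) = 1.2978e-06; pOH = 5.89; pH = 14 - pOH = 8.11.

V = 32.6 mL, pH = 8.11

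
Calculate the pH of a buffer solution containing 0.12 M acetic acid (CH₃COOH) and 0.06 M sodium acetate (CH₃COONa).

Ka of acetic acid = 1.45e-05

pKa = -log(1.45e-05) = 4.84. pH = pKa + log([A⁻]/[HA]) = 4.84 + log(0.06/0.12)

pH = 4.54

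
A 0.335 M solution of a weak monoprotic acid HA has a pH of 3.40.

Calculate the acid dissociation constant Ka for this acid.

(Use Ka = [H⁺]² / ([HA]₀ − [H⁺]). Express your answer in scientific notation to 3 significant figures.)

[H⁺] = 10^(−pH) = 10^(−3.40) = 3.981e-04 M. For HA ⇌ H⁺ + A⁻, Ka = [H⁺][A⁻]/[HA] = [H⁺]² / ([HA]₀ − [H⁺]) = (3.981e-04)² / (0.335 − 3.981e-04) = 4.74e-07.

K_a = 4.74e-07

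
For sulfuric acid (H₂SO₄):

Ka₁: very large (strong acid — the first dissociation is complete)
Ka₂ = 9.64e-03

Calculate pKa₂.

pKa₂ = -log(Ka₂) = -log(9.64e-03) = 2.02.

pK_{a2} = 2.02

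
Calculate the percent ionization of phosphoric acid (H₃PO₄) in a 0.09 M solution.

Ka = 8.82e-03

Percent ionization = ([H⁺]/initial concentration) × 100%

Using Ka equilibrium: x² + Ka×x - Ka×C = 0. Solving: [H⁺] = 2.4108e-02. Percent = (2.4108e-02/0.09) × 100

Percent ionization = 26.8%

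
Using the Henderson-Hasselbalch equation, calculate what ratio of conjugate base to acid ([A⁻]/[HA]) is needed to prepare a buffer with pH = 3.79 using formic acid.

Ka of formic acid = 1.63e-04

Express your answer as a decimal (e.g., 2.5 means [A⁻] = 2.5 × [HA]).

pKa = -log(1.63e-04) = 3.7878. pH = pKa + log([A⁻]/[HA]), so log([A⁻]/[HA]) = pH − pKa = 3.79 − 3.7878 = 0.0022. [A⁻]/[HA] = 10^(0.0022) = 1.01

[A⁻]/[HA] = 1.01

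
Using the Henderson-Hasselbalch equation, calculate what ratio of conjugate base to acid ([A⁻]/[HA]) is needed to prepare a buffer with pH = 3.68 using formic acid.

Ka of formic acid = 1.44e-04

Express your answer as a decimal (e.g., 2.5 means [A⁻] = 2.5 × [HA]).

pKa = -log(1.44e-04) = 3.8416. pH = pKa + log([A⁻]/[HA]), so log([A⁻]/[HA]) = pH − pKa = 3.68 − 3.8416 = -0.1616. [A⁻]/[HA] = 10^(-0.1616) = 0.689

[A⁻]/[HA] = 0.689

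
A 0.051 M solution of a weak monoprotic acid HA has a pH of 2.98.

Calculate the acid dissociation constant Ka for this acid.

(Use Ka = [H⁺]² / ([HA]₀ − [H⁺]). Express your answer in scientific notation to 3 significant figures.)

[H⁺] = 10^(−pH) = 10^(−2.98) = 1.047e-03 M. For HA ⇌ H⁺ + A⁻, Ka = [H⁺][A⁻]/[HA] = [H⁺]² / ([HA]₀ − [H⁺]) = (1.047e-03)² / (0.051 − 1.047e-03) = 2.20e-05.

K_a = 2.20e-05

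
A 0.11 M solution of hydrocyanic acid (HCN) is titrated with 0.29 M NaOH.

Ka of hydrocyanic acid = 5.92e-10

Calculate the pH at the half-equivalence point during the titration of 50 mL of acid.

At half-equivalence [HA] = [A⁻], so Henderson-Hasselbalch gives pH = pKa = -log(5.92e-10) = 9.23.

pH = pKa = 9.23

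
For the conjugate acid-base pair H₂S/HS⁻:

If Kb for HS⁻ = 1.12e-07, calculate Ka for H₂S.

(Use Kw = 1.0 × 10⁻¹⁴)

For a conjugate pair Ka × Kb = Kw, so Ka = Kw/Kb = 1.0 × 10⁻¹⁴ / 1.12e-07 = 8.93e-08.

K_a = 8.93e-08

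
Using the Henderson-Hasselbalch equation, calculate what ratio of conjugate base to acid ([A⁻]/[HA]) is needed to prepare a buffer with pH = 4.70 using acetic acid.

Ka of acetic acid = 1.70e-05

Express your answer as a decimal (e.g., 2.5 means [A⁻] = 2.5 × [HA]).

pKa = -log(1.70e-05) = 4.7696. pH = pKa + log([A⁻]/[HA]), so log([A⁻]/[HA]) = pH − pKa = 4.70 − 4.7696 = -0.0696. [A⁻]/[HA] = 10^(-0.0696) = 0.852

[A⁻]/[HA] = 0.852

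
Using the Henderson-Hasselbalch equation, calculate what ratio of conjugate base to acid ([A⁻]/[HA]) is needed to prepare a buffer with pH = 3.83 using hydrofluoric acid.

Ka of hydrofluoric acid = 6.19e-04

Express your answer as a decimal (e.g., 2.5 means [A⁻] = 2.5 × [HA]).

pKa = -log(6.19e-04) = 3.2083. pH = pKa + log([A⁻]/[HA]), so log([A⁻]/[HA]) = pH − pKa = 3.83 − 3.2083 = 0.6217. [A⁻]/[HA] = 10^(0.6217) = 4.18

[A⁻]/[HA] = 4.18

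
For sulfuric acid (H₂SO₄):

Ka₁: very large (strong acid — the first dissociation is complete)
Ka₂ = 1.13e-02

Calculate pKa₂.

pKa₂ = -log(Ka₂) = -log(1.13e-02) = 1.95.

pK_{a2} = 1.95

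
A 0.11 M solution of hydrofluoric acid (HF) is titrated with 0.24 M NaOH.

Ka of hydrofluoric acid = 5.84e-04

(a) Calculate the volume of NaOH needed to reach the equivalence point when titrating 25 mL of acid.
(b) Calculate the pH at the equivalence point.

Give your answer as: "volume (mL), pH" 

moles acid = 0.11 × 25/1000 = 0.00275 mol; V_base = moles/0.24 × 1000 = 11.5 mL. At equivalence only the conjugate base is present: [A⁻] = 0.00275/0.036 = 7.5429e-02 M. Kb = Kw/Ka = 1.71e-11; [OH⁻] = √(Kb × [A⁻]) = 1.1365e-06; pOH = 5.94; pH = 14 - pOH = 8.06.

V = 11.5 mL, pH = 8.06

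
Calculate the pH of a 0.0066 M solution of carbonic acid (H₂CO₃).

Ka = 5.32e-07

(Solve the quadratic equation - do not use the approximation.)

x² + Ka×x - Ka×C = 0. Using quadratic formula: [H⁺] = 5.8990e-05

pH = 4.23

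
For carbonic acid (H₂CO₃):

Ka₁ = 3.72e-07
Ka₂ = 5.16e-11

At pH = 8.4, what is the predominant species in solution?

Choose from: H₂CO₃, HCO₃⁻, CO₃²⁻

pKa₁ = 6.43, pKa₂ = 10.29. For a polyprotic acid the predominant species crosses at each pKa: below pKa_n the protonated form dominates, above it the deprotonated form does. At pH = 8.4, the predominant species is HCO₃⁻.

HCO₃⁻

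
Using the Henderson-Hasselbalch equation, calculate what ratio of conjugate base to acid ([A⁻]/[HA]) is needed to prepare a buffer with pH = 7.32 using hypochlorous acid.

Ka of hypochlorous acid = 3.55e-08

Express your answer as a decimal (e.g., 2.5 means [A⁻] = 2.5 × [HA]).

pKa = -log(3.55e-08) = 7.4498. pH = pKa + log([A⁻]/[HA]), so log([A⁻]/[HA]) = pH − pKa = 7.32 − 7.4498 = -0.1298. [A⁻]/[HA] = 10^(-0.1298) = 0.742

[A⁻]/[HA] = 0.742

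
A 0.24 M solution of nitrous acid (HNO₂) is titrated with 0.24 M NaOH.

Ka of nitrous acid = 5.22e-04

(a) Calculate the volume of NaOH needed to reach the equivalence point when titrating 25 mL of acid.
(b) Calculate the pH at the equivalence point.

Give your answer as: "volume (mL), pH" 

moles acid = 0.24 × 25/1000 = 0.006 mol; V_base = moles/0.24 × 1000 = 25.0 mL. At equivalence only the conjugate base is present: [A⁻] = 0.006/0.050 = 1.2000e-01 M. Kb = Kw/Ka = 1.92e-11; [OH⁻] = √(Kb × [A⁻]) = 1.5162e-06; pOH = 5.82; pH = 14 - pOH = 8.18.

V = 25.0 mL, pH = 8.18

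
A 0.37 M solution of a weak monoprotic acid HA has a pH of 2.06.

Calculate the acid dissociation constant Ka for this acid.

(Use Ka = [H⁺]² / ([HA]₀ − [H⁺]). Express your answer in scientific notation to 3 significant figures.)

[H⁺] = 10^(−pH) = 10^(−2.06) = 8.710e-03 M. For HA ⇌ H⁺ + A⁻, Ka = [H⁺][A⁻]/[HA] = [H⁺]² / ([HA]₀ − [H⁺]) = (8.710e-03)² / (0.37 − 8.710e-03) = 2.10e-04.

K_a = 2.10e-04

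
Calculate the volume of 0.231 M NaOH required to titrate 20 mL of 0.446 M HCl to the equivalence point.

At equivalence: moles acid = moles base. moles HCl = 0.446 × 20/1000 = 0.00892 mol. V_base = moles / 0.231 × 1000 = 38.6 mL.

V_{base} = 38.6 mL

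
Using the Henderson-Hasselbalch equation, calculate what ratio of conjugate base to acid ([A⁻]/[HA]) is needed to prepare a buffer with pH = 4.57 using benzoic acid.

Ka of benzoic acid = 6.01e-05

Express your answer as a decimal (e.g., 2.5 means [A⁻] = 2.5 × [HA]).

pKa = -log(6.01e-05) = 4.2211. pH = pKa + log([A⁻]/[HA]), so log([A⁻]/[HA]) = pH − pKa = 4.57 − 4.2211 = 0.3489. [A⁻]/[HA] = 10^(0.3489) = 2.23

[A⁻]/[HA] = 2.23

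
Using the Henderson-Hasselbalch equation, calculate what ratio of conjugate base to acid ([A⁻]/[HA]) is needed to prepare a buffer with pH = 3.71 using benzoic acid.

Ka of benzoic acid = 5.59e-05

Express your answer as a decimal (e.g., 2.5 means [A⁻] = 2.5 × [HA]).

pKa = -log(5.59e-05) = 4.2526. pH = pKa + log([A⁻]/[HA]), so log([A⁻]/[HA]) = pH − pKa = 3.71 − 4.2526 = -0.5426. [A⁻]/[HA] = 10^(-0.5426) = 0.287

[A⁻]/[HA] = 0.287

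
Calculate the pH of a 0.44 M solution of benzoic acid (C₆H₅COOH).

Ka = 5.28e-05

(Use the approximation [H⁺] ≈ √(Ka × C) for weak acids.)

[H⁺] = √(Ka × C) = √(5.28e-05 × 0.44) = 4.8200e-03. pH = -log(4.8200e-03)

pH = 2.32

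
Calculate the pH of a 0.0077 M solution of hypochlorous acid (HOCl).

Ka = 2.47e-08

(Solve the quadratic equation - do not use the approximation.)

x² + Ka×x - Ka×C = 0. Using quadratic formula: [H⁺] = 1.3779e-05

pH = 4.86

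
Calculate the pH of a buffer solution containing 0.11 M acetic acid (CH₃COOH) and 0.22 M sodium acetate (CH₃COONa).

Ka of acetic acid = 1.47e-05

pKa = -log(1.47e-05) = 4.83. pH = pKa + log([A⁻]/[HA]) = 4.83 + log(0.22/0.11)

pH = 5.13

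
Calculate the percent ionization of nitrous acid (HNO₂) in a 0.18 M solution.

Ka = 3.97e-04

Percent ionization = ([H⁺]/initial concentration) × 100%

Using Ka equilibrium: x² + Ka×x - Ka×C = 0. Solving: [H⁺] = 8.2572e-03. Percent = (8.2572e-03/0.18) × 100

Percent ionization = 4.59%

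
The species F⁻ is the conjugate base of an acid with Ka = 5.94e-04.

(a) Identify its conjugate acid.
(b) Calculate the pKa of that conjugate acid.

(a) The conjugate acid is formed by adding one H⁺ to F⁻, giving HF. (b) pKa = -log(Ka) = -log(5.94e-04) = 3.23.

Conjugate acid: HF; pK_a = 3.23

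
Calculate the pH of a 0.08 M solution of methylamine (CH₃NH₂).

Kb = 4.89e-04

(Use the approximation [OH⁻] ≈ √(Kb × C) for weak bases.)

[OH⁻] = √(Kb × C) = √(4.89e-04 × 0.08) = 6.2546e-03. pOH = 2.20, pH = 14 - pOH

pH = 11.80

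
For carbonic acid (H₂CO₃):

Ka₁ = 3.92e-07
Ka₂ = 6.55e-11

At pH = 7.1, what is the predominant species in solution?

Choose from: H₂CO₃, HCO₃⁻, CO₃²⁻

pKa₁ = 6.41, pKa₂ = 10.18. For a polyprotic acid the predominant species crosses at each pKa: below pKa_n the protonated form dominates, above it the deprotonated form does. At pH = 7.1, the predominant species is HCO₃⁻.

HCO₃⁻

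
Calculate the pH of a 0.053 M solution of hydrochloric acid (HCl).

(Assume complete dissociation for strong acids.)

[H⁺] = 0.053 M for strong acid. pH = -log[H⁺] = -log(0.053)

pH = 1.28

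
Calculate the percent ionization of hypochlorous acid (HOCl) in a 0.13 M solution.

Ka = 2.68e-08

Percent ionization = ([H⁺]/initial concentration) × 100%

Using Ka equilibrium: x² + Ka×x - Ka×C = 0. Solving: [H⁺] = 5.9012e-05. Percent = (5.9012e-05/0.13) × 100

Percent ionization = 0.0454%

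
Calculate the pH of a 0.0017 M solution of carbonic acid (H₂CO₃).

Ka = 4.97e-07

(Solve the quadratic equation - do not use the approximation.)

x² + Ka×x - Ka×C = 0. Using quadratic formula: [H⁺] = 2.8820e-05

pH = 4.54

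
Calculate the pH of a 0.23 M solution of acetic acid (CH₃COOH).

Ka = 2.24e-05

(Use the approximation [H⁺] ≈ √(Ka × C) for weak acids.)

[H⁺] = √(Ka × C) = √(2.24e-05 × 0.23) = 2.2698e-03. pH = -log(2.2698e-03)

pH = 2.64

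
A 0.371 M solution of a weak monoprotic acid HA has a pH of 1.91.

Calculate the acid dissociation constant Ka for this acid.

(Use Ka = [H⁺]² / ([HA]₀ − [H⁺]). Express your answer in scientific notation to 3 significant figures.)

[H⁺] = 10^(−pH) = 10^(−1.91) = 1.230e-02 M. For HA ⇌ H⁺ + A⁻, Ka = [H⁺][A⁻]/[HA] = [H⁺]² / ([HA]₀ − [H⁺]) = (1.230e-02)² / (0.371 − 1.230e-02) = 4.22e-04.

K_a = 4.22e-04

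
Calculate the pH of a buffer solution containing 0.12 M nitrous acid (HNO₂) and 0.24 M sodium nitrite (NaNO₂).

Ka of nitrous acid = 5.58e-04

pKa = -log(5.58e-04) = 3.25. pH = pKa + log([A⁻]/[HA]) = 3.25 + log(0.24/0.12)

pH = 3.55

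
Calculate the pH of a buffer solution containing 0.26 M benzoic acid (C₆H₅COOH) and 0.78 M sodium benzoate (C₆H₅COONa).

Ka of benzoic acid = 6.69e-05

pKa = -log(6.69e-05) = 4.17. pH = pKa + log([A⁻]/[HA]) = 4.17 + log(0.78/0.26)

pH = 4.65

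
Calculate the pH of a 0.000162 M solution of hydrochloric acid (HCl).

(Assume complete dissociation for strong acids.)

[H⁺] = 0.000162 M for strong acid. pH = -log[H⁺] = -log(0.000162)

pH = 3.79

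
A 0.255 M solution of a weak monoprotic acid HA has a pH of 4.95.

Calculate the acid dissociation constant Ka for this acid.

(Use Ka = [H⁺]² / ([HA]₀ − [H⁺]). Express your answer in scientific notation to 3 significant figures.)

[H⁺] = 10^(−pH) = 10^(−4.95) = 1.122e-05 M. For HA ⇌ H⁺ + A⁻, Ka = [H⁺][A⁻]/[HA] = [H⁺]² / ([HA]₀ − [H⁺]) = (1.122e-05)² / (0.255 − 1.122e-05) = 4.94e-10.

K_a = 4.94e-10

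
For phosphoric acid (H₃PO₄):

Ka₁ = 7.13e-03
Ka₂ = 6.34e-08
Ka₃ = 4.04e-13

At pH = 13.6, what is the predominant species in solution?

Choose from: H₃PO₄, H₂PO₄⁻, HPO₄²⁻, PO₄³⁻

pKa₁ = 2.15, pKa₂ = 7.20, pKa₃ = 12.39. For a polyprotic acid the predominant species crosses at each pKa: below pKa_n the protonated form dominates, above it the deprotonated form does. At pH = 13.6, the predominant species is PO₄³⁻.

PO₄³⁻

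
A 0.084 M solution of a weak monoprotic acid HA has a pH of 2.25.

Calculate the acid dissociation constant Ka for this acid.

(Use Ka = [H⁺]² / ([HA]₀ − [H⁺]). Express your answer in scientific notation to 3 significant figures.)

[H⁺] = 10^(−pH) = 10^(−2.25) = 5.623e-03 M. For HA ⇌ H⁺ + A⁻, Ka = [H⁺][A⁻]/[HA] = [H⁺]² / ([HA]₀ − [H⁺]) = (5.623e-03)² / (0.084 − 5.623e-03) = 4.03e-04.

K_a = 4.03e-04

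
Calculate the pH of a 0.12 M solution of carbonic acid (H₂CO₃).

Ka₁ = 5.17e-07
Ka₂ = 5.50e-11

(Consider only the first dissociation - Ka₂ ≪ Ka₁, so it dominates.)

First dissociation dominates. From Ka₁ = [H⁺][HA⁻]/[H₂A], x² + Ka₁·x − Ka₁·C = 0 with C = 0.12 M and Ka₁ = 5.17e-07. Solving: [H⁺] = (−Ka₁ + √(Ka₁² + 4·Ka₁·C)) / 2 = 2.4882e-04 M. pH = -log(2.4882e-04) = 3.60.

pH = 3.60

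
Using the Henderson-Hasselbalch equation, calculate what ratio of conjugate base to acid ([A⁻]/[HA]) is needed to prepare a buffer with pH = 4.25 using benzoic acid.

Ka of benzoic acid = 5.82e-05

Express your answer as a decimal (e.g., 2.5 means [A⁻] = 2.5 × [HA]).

pKa = -log(5.82e-05) = 4.2351. pH = pKa + log([A⁻]/[HA]), so log([A⁻]/[HA]) = pH − pKa = 4.25 − 4.2351 = 0.0149. [A⁻]/[HA] = 10^(0.0149) = 1.03

[A⁻]/[HA] = 1.03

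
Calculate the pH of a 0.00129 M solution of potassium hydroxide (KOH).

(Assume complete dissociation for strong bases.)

[OH⁻] = 0.00129 M for strong base. pOH = -log[OH⁻] = 2.89, pH = 14 - pOH

pH = 11.11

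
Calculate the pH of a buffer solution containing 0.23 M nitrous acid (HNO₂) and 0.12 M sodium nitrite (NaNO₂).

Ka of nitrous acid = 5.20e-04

pKa = -log(5.20e-04) = 3.28. pH = pKa + log([A⁻]/[HA]) = 3.28 + log(0.12/0.23)

pH = 3.00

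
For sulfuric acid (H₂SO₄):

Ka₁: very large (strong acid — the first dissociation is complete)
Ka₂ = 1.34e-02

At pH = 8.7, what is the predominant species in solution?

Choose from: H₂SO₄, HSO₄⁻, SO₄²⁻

The first dissociation is complete, so H₂SO₄ itself is never the predominant species in water; pKa₂ = -log(1.34e-02) = 1.87. For a polyprotic acid the predominant species crosses at each pKa: below pKa_n the protonated form dominates, above it the deprotonated form does. At pH = 8.7, the predominant species is SO₄²⁻.

SO₄²⁻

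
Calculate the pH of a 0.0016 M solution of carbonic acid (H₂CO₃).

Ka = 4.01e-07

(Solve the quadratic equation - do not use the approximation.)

x² + Ka×x - Ka×C = 0. Using quadratic formula: [H⁺] = 2.5130e-05

pH = 4.60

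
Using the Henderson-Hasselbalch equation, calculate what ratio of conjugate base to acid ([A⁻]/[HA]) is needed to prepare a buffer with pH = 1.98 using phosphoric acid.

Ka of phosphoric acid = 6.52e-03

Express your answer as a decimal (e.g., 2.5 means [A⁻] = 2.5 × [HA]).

pKa = -log(6.52e-03) = 2.1858. pH = pKa + log([A⁻]/[HA]), so log([A⁻]/[HA]) = pH − pKa = 1.98 − 2.1858 = -0.2058. [A⁻]/[HA] = 10^(-0.2058) = 0.623

[A⁻]/[HA] = 0.623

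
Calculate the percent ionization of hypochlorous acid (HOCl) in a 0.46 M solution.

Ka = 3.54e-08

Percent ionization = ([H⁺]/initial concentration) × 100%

Using Ka equilibrium: x² + Ka×x - Ka×C = 0. Solving: [H⁺] = 1.2759e-04. Percent = (1.2759e-04/0.46) × 100

Percent ionization = 0.0277%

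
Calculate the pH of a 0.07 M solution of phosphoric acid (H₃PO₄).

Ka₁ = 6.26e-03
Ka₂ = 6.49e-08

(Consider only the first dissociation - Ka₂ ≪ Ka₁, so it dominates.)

First dissociation dominates. From Ka₁ = [H⁺][HA⁻]/[H₂A], x² + Ka₁·x − Ka₁·C = 0 with C = 0.07 M and Ka₁ = 6.26e-03. Solving: [H⁺] = (−Ka₁ + √(Ka₁² + 4·Ka₁·C)) / 2 = 1.8036e-02 M. pH = -log(1.8036e-02) = 1.74.

pH = 1.74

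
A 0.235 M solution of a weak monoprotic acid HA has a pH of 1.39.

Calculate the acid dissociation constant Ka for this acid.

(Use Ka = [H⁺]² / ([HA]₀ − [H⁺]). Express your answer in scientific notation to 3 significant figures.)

[H⁺] = 10^(−pH) = 10^(−1.39) = 4.074e-02 M. For HA ⇌ H⁺ + A⁻, Ka = [H⁺][A⁻]/[HA] = [H⁺]² / ([HA]₀ − [H⁺]) = (4.074e-02)² / (0.235 − 4.074e-02) = 8.54e-03.

K_a = 8.54e-03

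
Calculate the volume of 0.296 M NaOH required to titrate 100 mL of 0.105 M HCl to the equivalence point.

At equivalence: moles acid = moles base. moles HCl = 0.105 × 100/1000 = 0.0105 mol. V_base = moles / 0.296 × 1000 = 35.5 mL.

V_{base} = 35.5 mL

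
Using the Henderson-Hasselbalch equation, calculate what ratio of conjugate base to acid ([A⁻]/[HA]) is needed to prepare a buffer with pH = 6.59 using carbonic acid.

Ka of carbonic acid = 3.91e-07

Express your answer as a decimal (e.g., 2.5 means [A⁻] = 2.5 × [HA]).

pKa = -log(3.91e-07) = 6.4078. pH = pKa + log([A⁻]/[HA]), so log([A⁻]/[HA]) = pH − pKa = 6.59 − 6.4078 = 0.1822. [A⁻]/[HA] = 10^(0.1822) = 1.52

[A⁻]/[HA] = 1.52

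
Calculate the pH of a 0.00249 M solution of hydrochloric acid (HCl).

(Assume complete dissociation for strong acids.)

[H⁺] = 0.00249 M for strong acid. pH = -log[H⁺] = -log(0.00249)

pH = 2.60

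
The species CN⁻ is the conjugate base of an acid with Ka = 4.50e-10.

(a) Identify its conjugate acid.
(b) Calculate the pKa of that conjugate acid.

(a) The conjugate acid is formed by adding one H⁺ to CN⁻, giving HCN. (b) pKa = -log(Ka) = -log(4.50e-10) = 9.35.

Conjugate acid: HCN; pK_a = 9.35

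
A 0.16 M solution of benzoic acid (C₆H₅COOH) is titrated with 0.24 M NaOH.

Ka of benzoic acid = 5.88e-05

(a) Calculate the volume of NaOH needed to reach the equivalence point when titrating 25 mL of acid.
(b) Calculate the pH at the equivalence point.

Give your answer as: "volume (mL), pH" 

moles acid = 0.16 × 25/1000 = 0.004 mol; V_base = moles/0.24 × 1000 = 16.7 mL. At equivalence only the conjugate base is present: [A⁻] = 0.004/0.042 = 9.6000e-02 M. Kb = Kw/Ka = 1.70e-10; [OH⁻] = √(Kb × [A⁻]) = 4.0406e-06; pOH = 5.39; pH = 14 - pOH = 8.61.

V = 16.7 mL, pH = 8.61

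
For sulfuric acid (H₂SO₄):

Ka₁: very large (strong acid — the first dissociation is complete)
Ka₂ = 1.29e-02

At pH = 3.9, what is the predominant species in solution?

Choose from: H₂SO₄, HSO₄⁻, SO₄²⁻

The first dissociation is complete, so H₂SO₄ itself is never the predominant species in water; pKa₂ = -log(1.29e-02) = 1.89. For a polyprotic acid the predominant species crosses at each pKa: below pKa_n the protonated form dominates, above it the deprotonated form does. At pH = 3.9, the predominant species is SO₄²⁻.

SO₄²⁻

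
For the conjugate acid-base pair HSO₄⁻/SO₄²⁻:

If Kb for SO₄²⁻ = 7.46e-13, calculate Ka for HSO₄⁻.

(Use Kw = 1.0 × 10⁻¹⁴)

For a conjugate pair Ka × Kb = Kw, so Ka = Kw/Kb = 1.0 × 10⁻¹⁴ / 7.46e-13 = 1.34e-02.

K_a = 1.34e-02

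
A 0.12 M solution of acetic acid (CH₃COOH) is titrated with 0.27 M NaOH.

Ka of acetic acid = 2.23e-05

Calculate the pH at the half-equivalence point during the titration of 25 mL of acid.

At half-equivalence [HA] = [A⁻], so Henderson-Hasselbalch gives pH = pKa = -log(2.23e-05) = 4.65.

pH = pKa = 4.65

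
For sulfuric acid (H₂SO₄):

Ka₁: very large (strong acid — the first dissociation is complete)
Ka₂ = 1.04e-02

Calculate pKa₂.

pKa₂ = -log(Ka₂) = -log(1.04e-02) = 1.98.

pK_{a2} = 1.98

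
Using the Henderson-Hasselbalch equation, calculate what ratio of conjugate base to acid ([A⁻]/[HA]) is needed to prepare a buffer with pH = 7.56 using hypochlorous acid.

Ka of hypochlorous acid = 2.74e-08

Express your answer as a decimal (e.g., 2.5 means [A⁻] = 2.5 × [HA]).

pKa = -log(2.74e-08) = 7.5622. pH = pKa + log([A⁻]/[HA]), so log([A⁻]/[HA]) = pH − pKa = 7.56 − 7.5622 = -0.0022. [A⁻]/[HA] = 10^(-0.0022) = 0.995

[A⁻]/[HA] = 0.995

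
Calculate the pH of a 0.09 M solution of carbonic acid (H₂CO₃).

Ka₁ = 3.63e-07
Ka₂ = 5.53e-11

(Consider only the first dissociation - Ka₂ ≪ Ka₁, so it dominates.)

First dissociation dominates. From Ka₁ = [H⁺][HA⁻]/[H₂A], x² + Ka₁·x − Ka₁·C = 0 with C = 0.09 M and Ka₁ = 3.63e-07. Solving: [H⁺] = (−Ka₁ + √(Ka₁² + 4·Ka₁·C)) / 2 = 1.8057e-04 M. pH = -log(1.8057e-04) = 3.74.

pH = 3.74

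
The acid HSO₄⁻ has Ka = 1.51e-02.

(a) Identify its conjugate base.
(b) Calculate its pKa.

(a) The conjugate base is formed by removing one H⁺ from HSO₄⁻, giving SO₄²⁻. (b) pKa = -log(Ka) = -log(1.51e-02) = 1.82.

Conjugate base: SO₄²⁻; pK_a = 1.82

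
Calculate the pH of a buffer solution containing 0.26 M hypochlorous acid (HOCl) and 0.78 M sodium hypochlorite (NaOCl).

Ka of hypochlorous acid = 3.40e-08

pKa = -log(3.40e-08) = 7.47. pH = pKa + log([A⁻]/[HA]) = 7.47 + log(0.78/0.26)

pH = 7.95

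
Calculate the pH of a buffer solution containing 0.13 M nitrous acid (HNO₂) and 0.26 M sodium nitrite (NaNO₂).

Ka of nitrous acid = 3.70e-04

pKa = -log(3.70e-04) = 3.43. pH = pKa + log([A⁻]/[HA]) = 3.43 + log(0.26/0.13)

pH = 3.73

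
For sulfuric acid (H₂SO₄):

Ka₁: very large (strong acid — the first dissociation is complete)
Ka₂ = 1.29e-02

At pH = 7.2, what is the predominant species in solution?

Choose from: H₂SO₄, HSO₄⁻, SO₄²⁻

The first dissociation is complete, so H₂SO₄ itself is never the predominant species in water; pKa₂ = -log(1.29e-02) = 1.89. For a polyprotic acid the predominant species crosses at each pKa: below pKa_n the protonated form dominates, above it the deprotonated form does. At pH = 7.2, the predominant species is SO₄²⁻.

SO₄²⁻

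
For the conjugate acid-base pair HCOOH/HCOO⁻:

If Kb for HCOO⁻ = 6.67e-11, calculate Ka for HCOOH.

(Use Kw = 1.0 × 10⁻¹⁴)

For a conjugate pair Ka × Kb = Kw, so Ka = Kw/Kb = 1.0 × 10⁻¹⁴ / 6.67e-11 = 1.50e-04.

K_a = 1.50e-04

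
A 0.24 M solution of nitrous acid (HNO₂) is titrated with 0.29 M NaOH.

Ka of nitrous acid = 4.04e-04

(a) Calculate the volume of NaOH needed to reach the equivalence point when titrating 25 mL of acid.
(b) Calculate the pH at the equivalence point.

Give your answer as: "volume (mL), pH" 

moles acid = 0.24 × 25/1000 = 0.006 mol; V_base = moles/0.29 × 1000 = 20.7 mL. At equivalence only the conjugate base is present: [A⁻] = 0.006/0.046 = 1.3132e-01 M. Kb = Kw/Ka = 2.48e-11; [OH⁻] = √(Kb × [A⁻]) = 1.8029e-06; pOH = 5.74; pH = 14 - pOH = 8.26.

V = 20.7 mL, pH = 8.26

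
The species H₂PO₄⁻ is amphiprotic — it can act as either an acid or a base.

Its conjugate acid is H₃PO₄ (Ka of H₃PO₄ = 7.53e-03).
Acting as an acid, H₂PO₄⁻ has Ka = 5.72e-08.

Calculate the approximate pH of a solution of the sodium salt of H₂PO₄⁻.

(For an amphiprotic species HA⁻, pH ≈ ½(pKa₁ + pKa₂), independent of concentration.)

pKa₁ = -log(7.53e-03) = 2.12; pKa₂ = -log(5.72e-08) = 7.24. For an amphiprotic species, pH ≈ ½(pKa₁ + pKa₂) = ½(2.12 + 7.24) = 4.68.

pH = 4.68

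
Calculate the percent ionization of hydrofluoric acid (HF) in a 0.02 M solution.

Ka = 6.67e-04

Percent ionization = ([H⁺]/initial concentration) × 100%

Using Ka equilibrium: x² + Ka×x - Ka×C = 0. Solving: [H⁺] = 3.3341e-03. Percent = (3.3341e-03/0.02) × 100

Percent ionization = 16.7%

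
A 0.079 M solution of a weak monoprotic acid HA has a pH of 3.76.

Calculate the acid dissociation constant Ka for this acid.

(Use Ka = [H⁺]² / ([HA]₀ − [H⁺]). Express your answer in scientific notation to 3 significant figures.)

[H⁺] = 10^(−pH) = 10^(−3.76) = 1.738e-04 M. For HA ⇌ H⁺ + A⁻, Ka = [H⁺][A⁻]/[HA] = [H⁺]² / ([HA]₀ − [H⁺]) = (1.738e-04)² / (0.079 − 1.738e-04) = 3.83e-07.

K_a = 3.83e-07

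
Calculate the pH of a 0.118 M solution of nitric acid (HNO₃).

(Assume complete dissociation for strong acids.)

[H⁺] = 0.118 M for strong acid. pH = -log[H⁺] = -log(0.118)

pH = 0.93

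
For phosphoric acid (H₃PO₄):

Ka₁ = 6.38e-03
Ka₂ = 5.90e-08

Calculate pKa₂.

pKa₂ = -log(Ka₂) = -log(5.90e-08) = 7.23.

pK_{a2} = 7.23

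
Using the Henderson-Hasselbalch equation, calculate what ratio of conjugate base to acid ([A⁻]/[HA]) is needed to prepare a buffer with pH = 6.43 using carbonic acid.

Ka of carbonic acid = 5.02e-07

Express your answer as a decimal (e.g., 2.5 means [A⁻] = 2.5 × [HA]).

pKa = -log(5.02e-07) = 6.2993. pH = pKa + log([A⁻]/[HA]), so log([A⁻]/[HA]) = pH − pKa = 6.43 − 6.2993 = 0.1307. [A⁻]/[HA] = 10^(0.1307) = 1.35

[A⁻]/[HA] = 1.35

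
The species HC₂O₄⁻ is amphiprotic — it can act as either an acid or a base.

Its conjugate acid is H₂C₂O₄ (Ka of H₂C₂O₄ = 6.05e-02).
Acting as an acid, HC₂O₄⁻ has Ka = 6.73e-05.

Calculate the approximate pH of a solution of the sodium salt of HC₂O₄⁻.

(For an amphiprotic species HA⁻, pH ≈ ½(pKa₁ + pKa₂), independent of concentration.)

pKa₁ = -log(6.05e-02) = 1.22; pKa₂ = -log(6.73e-05) = 4.17. For an amphiprotic species, pH ≈ ½(pKa₁ + pKa₂) = ½(1.22 + 4.17) = 2.70.

pH = 2.70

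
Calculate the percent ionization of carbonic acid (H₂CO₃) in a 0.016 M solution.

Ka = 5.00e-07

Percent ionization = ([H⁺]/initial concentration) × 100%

Using Ka equilibrium: x² + Ka×x - Ka×C = 0. Solving: [H⁺] = 8.9193e-05. Percent = (8.9193e-05/0.016) × 100

Percent ionization = 0.557%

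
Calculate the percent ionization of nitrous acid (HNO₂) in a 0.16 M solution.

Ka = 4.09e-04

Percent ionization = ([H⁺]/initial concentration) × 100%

Using Ka equilibrium: x² + Ka×x - Ka×C = 0. Solving: [H⁺] = 7.8876e-03. Percent = (7.8876e-03/0.16) × 100

Percent ionization = 4.93%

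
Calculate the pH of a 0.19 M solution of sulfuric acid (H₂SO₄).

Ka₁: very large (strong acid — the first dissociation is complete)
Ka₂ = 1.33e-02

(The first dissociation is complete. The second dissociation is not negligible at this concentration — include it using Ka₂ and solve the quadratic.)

First dissociation is complete: [H⁺]₀ = [HSO₄⁻]₀ = C = 0.19 M. Second dissociation HSO₄⁻ ⇌ H⁺ + SO₄²⁻: let x = [SO₄²⁻]. Ka₂ = (C + x)·x / (C − x) = 1.33e-02 → x² + (C + Ka₂)·x − Ka₂·C = 0 → x² + 0.20330·x − 2.527e-03 = 0. x = (−0.20330 + √(0.20330² + 4 × 2.527e-03)) / 2 = 1.1751e-02 M. [H⁺] = C + x = 0.19 + 1.1751e-02 = 2.0175e-01 M. pH = -log(2.0175e-01) = 0.70.

pH = 0.70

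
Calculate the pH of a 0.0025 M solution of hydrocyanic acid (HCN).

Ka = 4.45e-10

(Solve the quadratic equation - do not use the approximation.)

x² + Ka×x - Ka×C = 0. Using quadratic formula: [H⁺] = 1.0545e-06

pH = 5.98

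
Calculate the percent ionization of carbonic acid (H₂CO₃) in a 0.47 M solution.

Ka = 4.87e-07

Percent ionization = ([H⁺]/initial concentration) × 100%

Using Ka equilibrium: x² + Ka×x - Ka×C = 0. Solving: [H⁺] = 4.7818e-04. Percent = (4.7818e-04/0.47) × 100

Percent ionization = 0.102%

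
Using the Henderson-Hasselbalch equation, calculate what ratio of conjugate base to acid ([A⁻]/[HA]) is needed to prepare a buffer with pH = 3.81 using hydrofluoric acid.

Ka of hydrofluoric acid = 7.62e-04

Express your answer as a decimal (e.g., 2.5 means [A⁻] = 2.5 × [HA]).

pKa = -log(7.62e-04) = 3.1180. pH = pKa + log([A⁻]/[HA]), so log([A⁻]/[HA]) = pH − pKa = 3.81 − 3.1180 = 0.6920. [A⁻]/[HA] = 10^(0.6920) = 4.92

[A⁻]/[HA] = 4.92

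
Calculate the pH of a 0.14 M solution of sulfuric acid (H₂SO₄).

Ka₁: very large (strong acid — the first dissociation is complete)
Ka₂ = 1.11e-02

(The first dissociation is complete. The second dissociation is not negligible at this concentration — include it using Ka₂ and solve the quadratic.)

First dissociation is complete: [H⁺]₀ = [HSO₄⁻]₀ = C = 0.14 M. Second dissociation HSO₄⁻ ⇌ H⁺ + SO₄²⁻: let x = [SO₄²⁻]. Ka₂ = (C + x)·x / (C − x) = 1.11e-02 → x² + (C + Ka₂)·x − Ka₂·C = 0 → x² + 0.15110·x − 1.554e-03 = 0. x = (−0.15110 + √(0.15110² + 4 × 1.554e-03)) / 2 = 9.6662e-03 M. [H⁺] = C + x = 0.14 + 9.6662e-03 = 1.4967e-01 M. pH = -log(1.4967e-01) = 0.82.

pH = 0.82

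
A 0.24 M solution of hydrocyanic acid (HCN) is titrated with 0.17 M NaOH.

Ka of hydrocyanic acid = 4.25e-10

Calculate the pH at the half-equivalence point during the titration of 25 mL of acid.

At half-equivalence [HA] = [A⁻], so Henderson-Hasselbalch gives pH = pKa = -log(4.25e-10) = 9.37.

pH = pKa = 9.37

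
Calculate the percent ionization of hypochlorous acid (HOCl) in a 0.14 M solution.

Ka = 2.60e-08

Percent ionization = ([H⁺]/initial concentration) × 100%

Using Ka equilibrium: x² + Ka×x - Ka×C = 0. Solving: [H⁺] = 6.0319e-05. Percent = (6.0319e-05/0.14) × 100

Percent ionization = 0.0431%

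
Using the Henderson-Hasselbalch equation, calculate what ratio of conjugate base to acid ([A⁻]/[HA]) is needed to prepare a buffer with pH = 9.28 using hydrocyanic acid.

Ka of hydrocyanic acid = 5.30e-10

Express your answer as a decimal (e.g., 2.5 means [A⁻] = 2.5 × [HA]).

pKa = -log(5.30e-10) = 9.2757. pH = pKa + log([A⁻]/[HA]), so log([A⁻]/[HA]) = pH − pKa = 9.28 − 9.2757 = 0.0043. [A⁻]/[HA] = 10^(0.0043) = 1.01

[A⁻]/[HA] = 1.01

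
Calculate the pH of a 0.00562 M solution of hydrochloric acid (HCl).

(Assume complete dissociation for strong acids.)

[H⁺] = 0.00562 M for strong acid. pH = -log[H⁺] = -log(0.00562)

pH = 2.25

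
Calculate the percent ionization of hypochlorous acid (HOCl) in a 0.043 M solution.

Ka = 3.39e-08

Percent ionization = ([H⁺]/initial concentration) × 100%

Using Ka equilibrium: x² + Ka×x - Ka×C = 0. Solving: [H⁺] = 3.8163e-05. Percent = (3.8163e-05/0.043) × 100

Percent ionization = 0.0888%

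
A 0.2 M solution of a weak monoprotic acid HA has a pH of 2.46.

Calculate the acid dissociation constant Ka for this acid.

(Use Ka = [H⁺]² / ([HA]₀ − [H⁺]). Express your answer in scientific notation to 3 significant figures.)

[H⁺] = 10^(−pH) = 10^(−2.46) = 3.467e-03 M. For HA ⇌ H⁺ + A⁻, Ka = [H⁺][A⁻]/[HA] = [H⁺]² / ([HA]₀ − [H⁺]) = (3.467e-03)² / (0.2 − 3.467e-03) = 6.12e-05.

K_a = 6.12e-05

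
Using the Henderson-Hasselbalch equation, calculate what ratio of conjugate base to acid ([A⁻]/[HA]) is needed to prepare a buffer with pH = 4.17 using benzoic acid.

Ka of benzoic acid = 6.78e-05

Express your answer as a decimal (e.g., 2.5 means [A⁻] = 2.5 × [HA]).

pKa = -log(6.78e-05) = 4.1688. pH = pKa + log([A⁻]/[HA]), so log([A⁻]/[HA]) = pH − pKa = 4.17 − 4.1688 = 0.0012. [A⁻]/[HA] = 10^(0.0012) = 1.00

[A⁻]/[HA] = 1.00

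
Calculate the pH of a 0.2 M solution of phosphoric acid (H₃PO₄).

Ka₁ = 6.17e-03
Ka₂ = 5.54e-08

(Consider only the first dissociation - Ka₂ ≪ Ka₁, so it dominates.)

First dissociation dominates. From Ka₁ = [H⁺][HA⁻]/[H₂A], x² + Ka₁·x − Ka₁·C = 0 with C = 0.2 M and Ka₁ = 6.17e-03. Solving: [H⁺] = (−Ka₁ + √(Ka₁² + 4·Ka₁·C)) / 2 = 3.2179e-02 M. pH = -log(3.2179e-02) = 1.49.

pH = 1.49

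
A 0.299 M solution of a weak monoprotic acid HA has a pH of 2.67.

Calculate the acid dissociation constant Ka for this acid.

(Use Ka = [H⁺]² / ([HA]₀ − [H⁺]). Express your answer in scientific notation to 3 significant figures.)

[H⁺] = 10^(−pH) = 10^(−2.67) = 2.138e-03 M. For HA ⇌ H⁺ + A⁻, Ka = [H⁺][A⁻]/[HA] = [H⁺]² / ([HA]₀ − [H⁺]) = (2.138e-03)² / (0.299 − 2.138e-03) = 1.54e-05.

K_a = 1.54e-05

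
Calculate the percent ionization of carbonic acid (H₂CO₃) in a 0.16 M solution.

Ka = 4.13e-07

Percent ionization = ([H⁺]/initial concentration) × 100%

Using Ka equilibrium: x² + Ka×x - Ka×C = 0. Solving: [H⁺] = 2.5685e-04. Percent = (2.5685e-04/0.16) × 100

Percent ionization = 0.161%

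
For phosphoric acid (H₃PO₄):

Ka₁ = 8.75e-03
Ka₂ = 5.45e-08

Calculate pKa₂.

pKa₂ = -log(Ka₂) = -log(5.45e-08) = 7.26.

pK_{a2} = 7.26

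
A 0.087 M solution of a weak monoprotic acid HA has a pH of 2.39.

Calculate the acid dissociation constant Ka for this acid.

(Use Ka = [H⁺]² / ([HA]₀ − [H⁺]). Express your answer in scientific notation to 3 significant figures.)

[H⁺] = 10^(−pH) = 10^(−2.39) = 4.074e-03 M. For HA ⇌ H⁺ + A⁻, Ka = [H⁺][A⁻]/[HA] = [H⁺]² / ([HA]₀ − [H⁺]) = (4.074e-03)² / (0.087 − 4.074e-03) = 2.00e-04.

K_a = 2.00e-04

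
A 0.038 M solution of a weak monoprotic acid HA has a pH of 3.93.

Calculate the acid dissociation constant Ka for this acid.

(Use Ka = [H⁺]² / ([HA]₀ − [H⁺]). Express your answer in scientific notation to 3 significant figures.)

[H⁺] = 10^(−pH) = 10^(−3.93) = 1.175e-04 M. For HA ⇌ H⁺ + A⁻, Ka = [H⁺][A⁻]/[HA] = [H⁺]² / ([HA]₀ − [H⁺]) = (1.175e-04)² / (0.038 − 1.175e-04) = 3.64e-07.

K_a = 3.64e-07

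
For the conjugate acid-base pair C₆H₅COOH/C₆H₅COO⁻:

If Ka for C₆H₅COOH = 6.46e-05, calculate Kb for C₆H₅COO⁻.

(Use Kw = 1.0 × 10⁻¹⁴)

For a conjugate pair Ka × Kb = Kw, so Kb = Kw/Ka = 1.0 × 10⁻¹⁴ / 6.46e-05 = 1.55e-10.

K_b = 1.55e-10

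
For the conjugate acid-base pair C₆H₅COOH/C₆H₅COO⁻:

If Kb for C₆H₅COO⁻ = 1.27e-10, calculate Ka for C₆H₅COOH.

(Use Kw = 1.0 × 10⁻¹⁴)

For a conjugate pair Ka × Kb = Kw, so Ka = Kw/Kb = 1.0 × 10⁻¹⁴ / 1.27e-10 = 7.87e-05.

K_a = 7.87e-05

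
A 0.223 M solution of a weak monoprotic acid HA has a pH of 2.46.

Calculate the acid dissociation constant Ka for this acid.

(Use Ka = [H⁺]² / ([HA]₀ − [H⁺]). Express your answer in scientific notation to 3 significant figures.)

[H⁺] = 10^(−pH) = 10^(−2.46) = 3.467e-03 M. For HA ⇌ H⁺ + A⁻, Ka = [H⁺][A⁻]/[HA] = [H⁺]² / ([HA]₀ − [H⁺]) = (3.467e-03)² / (0.223 − 3.467e-03) = 5.48e-05.

K_a = 5.48e-05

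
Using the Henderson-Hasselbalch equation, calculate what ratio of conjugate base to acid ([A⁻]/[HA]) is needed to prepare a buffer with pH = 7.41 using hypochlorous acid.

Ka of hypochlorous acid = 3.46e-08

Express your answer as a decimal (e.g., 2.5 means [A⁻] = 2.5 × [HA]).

pKa = -log(3.46e-08) = 7.4609. pH = pKa + log([A⁻]/[HA]), so log([A⁻]/[HA]) = pH − pKa = 7.41 − 7.4609 = -0.0509. [A⁻]/[HA] = 10^(-0.0509) = 0.889

[A⁻]/[HA] = 0.889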